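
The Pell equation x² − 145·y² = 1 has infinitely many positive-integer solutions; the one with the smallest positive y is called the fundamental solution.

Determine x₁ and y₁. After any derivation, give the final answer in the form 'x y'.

d=145: √d = [12; 24] (ℓ=1, odd), read p_1/q_1
step 0: (12, 1)  from 12·(1,0) + (0,1)
step 1: (289, 24)  from 24·(12,1) + (1,0)
→ (289, 24).  Check: 289²=83521, 145·24²=83520, difference 1.

289 24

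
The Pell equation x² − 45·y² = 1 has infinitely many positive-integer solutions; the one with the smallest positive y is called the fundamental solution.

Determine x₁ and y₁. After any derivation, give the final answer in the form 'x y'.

√45 → a₀=6, period (1,2,2,2,1,12); ℓ=6 even so k=5
step 0: (6, 1)  from 6·(1,0) + (0,1)
step 1: (7, 1)  from 1·(6,1) + (1,0)
…
step 3: (47, 7)  from 2·(20,3) + (7,1)
step 4: (114, 17)  from 2·(47,7) + (20,3)
step 5: (161, 24)  from 1·(114,17) + (47,7)
→ (161, 24).  Check: 161²=25921, 45·24²=25920, difference 1.

161 24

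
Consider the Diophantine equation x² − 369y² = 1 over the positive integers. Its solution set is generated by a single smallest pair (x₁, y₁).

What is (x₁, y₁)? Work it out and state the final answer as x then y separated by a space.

[19; 4,1,3,2,7,4,7,2,3,1,4,38] for √369; ℓ=12 ⇒ convergent index 11
k=0  a_k=19  p_k/q_k = 19/1
…
k=2  a_k=1  p_k/q_k = 96/5
…
k=10  a_k=1  p_k/q_k = 1758061/91521
k=11  a_k=4  p_k/q_k = 8396801/437120
→ (8396801, 437120).  Check: 8396801²=70506267033601, 369·437120²=70506267033600, difference 1.

8396801 437120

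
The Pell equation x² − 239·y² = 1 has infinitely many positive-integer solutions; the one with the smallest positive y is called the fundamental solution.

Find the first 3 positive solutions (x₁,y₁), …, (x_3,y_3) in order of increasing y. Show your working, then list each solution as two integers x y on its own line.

6195120 400729
76759023628799 4965128484960
951062724926484326640 61519133559490389671

[15; 2,5,1,2,4,15,4,2,1,5,2,30] for √239; ℓ=12 ⇒ convergent index 11
a_0=15:  p_0=15·1+0=15,  q_0=15·0+1=1
…
a_3=1:  p_3=1·170+31=201,  q_3=1·11+2=13
…
a_5=4:  p_5=4·572+201=2489,  q_5=4·37+13=161
…
a_9=1:  p_9=1·346141+154117=500258,  q_9=1·22390+9969=32359
a_10=5:  p_10=5·500258+346141=2847431,  q_10=5·32359+22390=184185
a_11=2:  p_11=2·2847431+500258=6195120,  q_11=2·184185+32359=400729
fundamental: x₁=6195120, y₁=400729  (since 38379511814400 − 239·160583731441 = 1)
n=2: (6195120,400729)∘(6195120,400729) = (6195120·6195120+239·400729·400729, 6195120·400729+400729·6195120) = (76759023628799,4965128484960)
n=3: (76759023628799,4965128484960)∘(6195120,400729) = (6195120·76759023628799+239·400729·4965128484960, 6195120·4965128484960+400729·76759023628799) = (951062724926484326640,61519133559490389671)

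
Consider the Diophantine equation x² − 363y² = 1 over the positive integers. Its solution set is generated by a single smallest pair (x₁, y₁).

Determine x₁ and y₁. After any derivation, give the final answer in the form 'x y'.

√363 → a₀=19, period (19,38); ℓ=2 even so k=1
step 0: (19, 1)  from 19·(1,0) + (0,1)
step 1: (362, 19)  from 19·(19,1) + (1,0)
fundamental: x₁=362, y₁=19  (since 131044 − 363·361 = 1)

362 19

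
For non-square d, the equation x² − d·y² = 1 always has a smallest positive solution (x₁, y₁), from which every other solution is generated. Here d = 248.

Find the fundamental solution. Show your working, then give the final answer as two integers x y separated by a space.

d=248: √d = [15; 1,2,1,30] (ℓ=4, even), read p_3/q_3
step 0: (15, 1)  from 15·(1,0) + (0,1)
…
step 2: (47, 3)  from 2·(16,1) + (15,1)
step 3: (63, 4)  from 1·(47,3) + (16,1)
fundamental: x₁=63, y₁=4  (since 3969 − 248·16 = 1)

63 4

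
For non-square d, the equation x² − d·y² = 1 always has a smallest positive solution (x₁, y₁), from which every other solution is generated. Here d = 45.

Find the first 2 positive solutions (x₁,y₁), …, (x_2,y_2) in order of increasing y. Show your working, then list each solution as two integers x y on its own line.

√45 → a₀=6, period (1,2,2,2,1,12); ℓ=6 even so k=5
i=0: a=6 ⇒ p=6, q=1
…
i=4: a=2 ⇒ p=114, q=17
i=5: a=1 ⇒ p=161, q=24
(x₁, y₁) = (161, 24);  161² − 45·24² = 1 ✓
(161+24√45)^2 = 51841 + 7728√45

161 24
51841 7728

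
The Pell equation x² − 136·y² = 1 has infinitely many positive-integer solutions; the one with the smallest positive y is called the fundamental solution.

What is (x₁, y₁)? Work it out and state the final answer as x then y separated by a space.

√136 → a₀=11, period (1,1,1,22); ℓ=4 even so k=3
step 0: (11, 1)  from 11·(1,0) + (0,1)
…
step 2: (23, 2)  from 1·(12,1) + (11,1)
step 3: (35, 3)  from 1·(23,2) + (12,1)
→ (35, 3).  Check: 35²=1225, 136·3²=1224, difference 1.

35 3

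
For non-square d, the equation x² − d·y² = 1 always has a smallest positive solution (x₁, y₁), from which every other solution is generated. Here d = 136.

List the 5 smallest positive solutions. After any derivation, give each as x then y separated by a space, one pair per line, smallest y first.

d=136: √d = [11; 1,1,1,22] (ℓ=4, even), read p_3/q_3
i=0: a=11 ⇒ p=11, q=1
…
i=2: a=1 ⇒ p=23, q=2
i=3: a=1 ⇒ p=35, q=3
(x₁, y₁) = (35, 3);  35² − 136·3² = 1 ✓
k=2:  x_2 = 35·35+136·3·3 = 2449,  y_2 = 35·3+3·35 = 210
k=3:  x_3 = 35·2449+136·3·210 = 171395,  y_3 = 35·210+3·2449 = 14697
k=4:  x_4 = 35·171395+136·3·14697 = 11995201,  y_4 = 35·14697+3·171395 = 1028580
k=5:  x_5 = 35·11995201+136·3·1028580 = 839492675,  y_5 = 35·1028580+3·11995201 = 71985903

35 3
2449 210
171395 14697
11995201 1028580
839492675 71985903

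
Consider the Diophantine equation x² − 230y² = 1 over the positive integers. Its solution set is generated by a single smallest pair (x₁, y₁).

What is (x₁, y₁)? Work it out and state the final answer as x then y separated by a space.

[15; 6,30] for √230; ℓ=2 ⇒ convergent index 1
a_0=15:  p_0=15·1+0=15,  q_0=15·0+1=1
a_1=6:  p_1=6·15+1=91,  q_1=6·1+0=6
fundamental: x₁=91, y₁=6  (since 8281 − 230·36 = 1)

91 6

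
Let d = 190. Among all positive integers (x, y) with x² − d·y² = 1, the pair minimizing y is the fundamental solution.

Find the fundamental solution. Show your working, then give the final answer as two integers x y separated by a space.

√190 = [13; 1,3,1,1,1,…,3,1,26, …], period ℓ=14 (even) → k=13
k=0  a_k=13  p_k/q_k = 13/1
…
k=3  a_k=1  p_k/q_k = 69/5
k=4  a_k=1  p_k/q_k = 124/9
k=5  a_k=1  p_k/q_k = 193/14
k=6  a_k=2  p_k/q_k = 510/37
k=7  a_k=2  p_k/q_k = 1213/88
k=8  a_k=2  p_k/q_k = 2936/213
…
k=12  a_k=3  p_k/q_k = 40787/2959
k=13  a_k=1  p_k/q_k = 52021/3774
fundamental: x₁=52021, y₁=3774  (since 2706184441 − 190·14243076 = 1)

52021 3774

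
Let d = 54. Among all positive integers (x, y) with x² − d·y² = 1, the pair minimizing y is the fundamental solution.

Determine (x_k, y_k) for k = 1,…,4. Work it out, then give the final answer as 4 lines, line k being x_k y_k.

485 66
470449 64020
456335045 62099334
442644523201 60236289960

d=54: √d = [7; 2,1,6,1,2,14] (ℓ=6, even), read p_5/q_5
i=0: a=7 ⇒ p=7, q=1
i=1: a=2 ⇒ p=15, q=2
i=2: a=1 ⇒ p=22, q=3
i=3: a=6 ⇒ p=147, q=20
i=4: a=1 ⇒ p=169, q=23
i=5: a=2 ⇒ p=485, q=66
→ (485, 66).  Check: 485²=235225, 54·66²=235224, difference 1.
k=2:  x_2 = 485·485+54·66·66 = 470449,  y_2 = 485·66+66·485 = 64020
k=3:  x_3 = 485·470449+54·66·64020 = 456335045,  y_3 = 485·64020+66·470449 = 62099334
k=4:  x_4 = 485·456335045+54·66·62099334 = 442644523201,  y_4 = 485·62099334+66·456335045 = 60236289960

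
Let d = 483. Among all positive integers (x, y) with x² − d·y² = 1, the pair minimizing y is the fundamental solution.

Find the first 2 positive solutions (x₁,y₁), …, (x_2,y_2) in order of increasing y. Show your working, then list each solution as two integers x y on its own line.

√483 = [21; 1,42, …], period ℓ=2 (even) → k=1
k=0  a_k=21  p_k/q_k = 21/1
k=1  a_k=1  p_k/q_k = 22/1
(x₁, y₁) = (22, 1);  22² − 483·1² = 1 ✓
k=2:  x_2 = 22·22+483·1·1 = 967,  y_2 = 22·1+1·22 = 44

22 1
967 44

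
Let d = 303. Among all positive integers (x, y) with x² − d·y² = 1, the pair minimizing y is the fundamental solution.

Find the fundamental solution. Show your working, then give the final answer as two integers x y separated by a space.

[17; 2,2,5,2,2,34] for √303; ℓ=6 ⇒ convergent index 5
step 0: (17, 1)  from 17·(1,0) + (0,1)
…
step 2: (87, 5)  from 2·(35,2) + (17,1)
…
step 4: (1027, 59)  from 2·(470,27) + (87,5)
step 5: (2524, 145)  from 2·(1027,59) + (470,27)
fundamental: x₁=2524, y₁=145  (since 6370576 − 303·21025 = 1)

2524 145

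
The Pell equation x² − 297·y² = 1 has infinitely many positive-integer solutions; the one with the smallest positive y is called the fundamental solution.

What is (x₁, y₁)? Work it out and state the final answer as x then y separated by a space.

48599 2820

d=297: √d = [17; 4,3,1,1,2,1,1,3,4,34] (ℓ=10, even), read p_9/q_9
step 0: (17, 1)  from 17·(1,0) + (0,1)
…
step 6: (1844, 107)  from 1·(1327,77) + (517,30)
step 7: (3171, 184)  from 1·(1844,107) + (1327,77)
step 8: (11357, 659)  from 3·(3171,184) + (1844,107)
step 9: (48599, 2820)  from 4·(11357,659) + (3171,184)
fundamental: x₁=48599, y₁=2820  (since 2361862801 − 297·7952400 = 1)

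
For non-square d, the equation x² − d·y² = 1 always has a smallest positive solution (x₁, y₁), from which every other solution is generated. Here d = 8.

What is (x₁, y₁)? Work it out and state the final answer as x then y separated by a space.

3 1

d=8: √d = [2; 1,4] (ℓ=2, even), read p_1/q_1
i=0: a=2 ⇒ p=2, q=1
i=1: a=1 ⇒ p=3, q=1
fundamental: x₁=3, y₁=1  (since 9 − 8·1 = 1)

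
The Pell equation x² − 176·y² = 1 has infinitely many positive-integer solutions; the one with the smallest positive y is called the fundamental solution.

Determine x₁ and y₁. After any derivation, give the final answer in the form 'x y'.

199 15

√176 → a₀=13, period (3,1,3,26); ℓ=4 even so k=3
a_0=13:  p_0=13·1+0=13,  q_0=13·0+1=1
…
a_2=1:  p_2=1·40+13=53,  q_2=1·3+1=4
a_3=3:  p_3=3·53+40=199,  q_3=3·4+3=15
(x₁, y₁) = (199, 15);  199² − 176·15² = 1 ✓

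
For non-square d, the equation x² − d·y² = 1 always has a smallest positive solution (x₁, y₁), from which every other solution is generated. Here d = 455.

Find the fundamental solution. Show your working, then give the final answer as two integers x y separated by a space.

64 3

√455 → a₀=21, period (3,42); ℓ=2 even so k=1
a_0=21:  p_0=21·1+0=21,  q_0=21·0+1=1
a_1=3:  p_1=3·21+1=64,  q_1=3·1+0=3
→ (64, 3).  Check: 64²=4096, 455·3²=4095, difference 1.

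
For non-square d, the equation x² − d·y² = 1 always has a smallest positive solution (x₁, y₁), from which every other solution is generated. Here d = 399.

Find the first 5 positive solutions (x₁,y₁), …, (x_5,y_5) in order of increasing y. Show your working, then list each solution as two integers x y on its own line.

d=399: √d = [19; 1,38] (ℓ=2, even), read p_1/q_1
a_0=19:  p_0=19·1+0=19,  q_0=19·0+1=1
a_1=1:  p_1=1·19+1=20,  q_1=1·1+0=1
fundamental: x₁=20, y₁=1  (since 400 − 399·1 = 1)
n=2: (20,1)∘(20,1) = (20·20+399·1·1, 20·1+1·20) = (799,40)
n=3: (799,40)∘(20,1) = (20·799+399·1·40, 20·40+1·799) = (31940,1599)
n=4: (31940,1599)∘(20,1) = (20·31940+399·1·1599, 20·1599+1·31940) = (1276801,63920)
n=5: (1276801,63920)∘(20,1) = (20·1276801+399·1·63920, 20·63920+1·1276801) = (51040100,2555201)

20 1
799 40
31940 1599
1276801 63920
51040100 2555201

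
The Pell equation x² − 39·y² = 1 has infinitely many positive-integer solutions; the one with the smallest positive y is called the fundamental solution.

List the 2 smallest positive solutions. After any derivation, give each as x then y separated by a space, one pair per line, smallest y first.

25 4
1249 200

[6; 4,12] for √39; ℓ=2 ⇒ convergent index 1
step 0: (6, 1)  from 6·(1,0) + (0,1)
step 1: (25, 4)  from 4·(6,1) + (1,0)
(x₁, y₁) = (25, 4);  25² − 39·4² = 1 ✓
n=2: (25,4)∘(25,4) = (25·25+39·4·4, 25·4+4·25) = (1249,200)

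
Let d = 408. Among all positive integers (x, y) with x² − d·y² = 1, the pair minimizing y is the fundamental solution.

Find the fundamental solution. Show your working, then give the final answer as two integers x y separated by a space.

d=408: √d = [20; 5,40] (ℓ=2, even), read p_1/q_1
step 0: (20, 1)  from 20·(1,0) + (0,1)
step 1: (101, 5)  from 5·(20,1) + (1,0)
(x₁, y₁) = (101, 5);  101² − 408·5² = 1 ✓

101 5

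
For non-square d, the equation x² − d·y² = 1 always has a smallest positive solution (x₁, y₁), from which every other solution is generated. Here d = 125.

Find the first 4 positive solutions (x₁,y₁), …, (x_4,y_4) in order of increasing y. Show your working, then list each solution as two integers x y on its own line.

930249 83204
1730726404001 154800875592
3220013013190122249 288006719437081612
5990827771012465337616001 535835925499096664087184

√125 = [11; 5,1,1,5,22, …], period ℓ=5 (odd) → k=9
k=0  a_k=11  p_k/q_k = 11/1
k=1  a_k=5  p_k/q_k = 56/5
…
k=4  a_k=5  p_k/q_k = 682/61
k=5  a_k=22  p_k/q_k = 15127/1353
k=6  a_k=5  p_k/q_k = 76317/6826
k=7  a_k=1  p_k/q_k = 91444/8179
k=8  a_k=1  p_k/q_k = 167761/15005
k=9  a_k=5  p_k/q_k = 930249/83204
(x₁, y₁) = (930249, 83204);  930249² − 125·83204² = 1 ✓
n=2: (930249,83204)∘(930249,83204) = (930249·930249+125·83204·83204, 930249·83204+83204·930249) = (1730726404001,154800875592)
n=3: (1730726404001,154800875592)∘(930249,83204) = (930249·1730726404001+125·83204·154800875592, 930249·154800875592+83204·1730726404001) = (3220013013190122249,288006719437081612)
n=4: (3220013013190122249,288006719437081612)∘(930249,83204) = (930249·3220013013190122249+125·83204·288006719437081612, 930249·288006719437081612+83204·3220013013190122249) = (5990827771012465337616001,535835925499096664087184)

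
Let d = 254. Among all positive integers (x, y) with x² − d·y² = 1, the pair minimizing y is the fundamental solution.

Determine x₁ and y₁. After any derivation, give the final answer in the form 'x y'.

255 16

d=254: √d = [15; 1,14,1,30] (ℓ=4, even), read p_3/q_3
k=0  a_k=15  p_k/q_k = 15/1
k=1  a_k=1  p_k/q_k = 16/1
k=2  a_k=14  p_k/q_k = 239/15
k=3  a_k=1  p_k/q_k = 255/16
(x₁, y₁) = (255, 16);  255² − 254·16² = 1 ✓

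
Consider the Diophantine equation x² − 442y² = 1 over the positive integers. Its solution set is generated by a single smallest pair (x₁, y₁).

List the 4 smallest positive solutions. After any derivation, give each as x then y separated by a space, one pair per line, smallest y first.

883 42
1559377 74172
2753858899 130987710
4863313256257 231324221688

√442 → a₀=21, period (42); ℓ=1 odd so k=1
i=0: a=21 ⇒ p=21, q=1
i=1: a=42 ⇒ p=883, q=42
fundamental: x₁=883, y₁=42  (since 779689 − 442·1764 = 1)
k=2:  x_2 = 883·883+442·42·42 = 1559377,  y_2 = 883·42+42·883 = 74172
k=3:  x_3 = 883·1559377+442·42·74172 = 2753858899,  y_3 = 883·74172+42·1559377 = 130987710
k=4:  x_4 = 883·2753858899+442·42·130987710 = 4863313256257,  y_4 = 883·130987710+42·2753858899 = 231324221688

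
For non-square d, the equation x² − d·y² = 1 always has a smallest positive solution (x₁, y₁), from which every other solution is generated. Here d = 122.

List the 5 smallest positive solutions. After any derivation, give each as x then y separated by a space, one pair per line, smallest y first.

√122 = [11; 22, …], period ℓ=1 (odd) → k=1
i=0: a=11 ⇒ p=11, q=1
i=1: a=22 ⇒ p=243, q=22
→ (243, 22).  Check: 243²=59049, 122·22²=59048, difference 1.
(x_2, y_2) = (243·243 + 122·22·22, 243·22 + 22·243) = (118097, 10692)
(x_3, y_3) = (243·118097 + 122·22·10692, 243·10692 + 22·118097) = (57394899, 5196290)
(x_4, y_4) = (243·57394899 + 122·22·5196290, 243·5196290 + 22·57394899) = (27893802817, 2525386248)
(x_5, y_5) = (243·27893802817 + 122·22·2525386248, 243·2525386248 + 22·27893802817) = (13556330774163, 1227332520238)

243 22
118097 10692
57394899 5196290
27893802817 2525386248
13556330774163 1227332520238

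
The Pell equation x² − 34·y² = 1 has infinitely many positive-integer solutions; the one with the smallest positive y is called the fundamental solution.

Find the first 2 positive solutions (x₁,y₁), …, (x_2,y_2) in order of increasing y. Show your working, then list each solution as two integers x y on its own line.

35 6
2449 420

[5; 1,4,1,10] for √34; ℓ=4 ⇒ convergent index 3
step 0: (5, 1)  from 5·(1,0) + (0,1)
…
step 2: (29, 5)  from 4·(6,1) + (5,1)
step 3: (35, 6)  from 1·(29,5) + (6,1)
fundamental: x₁=35, y₁=6  (since 1225 − 34·36 = 1)
(35+6√34)^2 = 2449 + 420√34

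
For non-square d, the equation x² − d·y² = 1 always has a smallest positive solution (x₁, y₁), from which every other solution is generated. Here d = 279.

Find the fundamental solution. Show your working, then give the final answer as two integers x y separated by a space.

d=279: √d = [16; 1,2,2,1,2,2,1,32] (ℓ=8, even), read p_7/q_7
a_0=16:  p_0=16·1+0=16,  q_0=16·0+1=1
a_1=1:  p_1=1·16+1=17,  q_1=1·1+0=1
a_2=2:  p_2=2·17+16=50,  q_2=2·1+1=3
a_3=2:  p_3=2·50+17=117,  q_3=2·3+1=7
…
a_5=2:  p_5=2·167+117=451,  q_5=2·10+7=27
a_6=2:  p_6=2·451+167=1069,  q_6=2·27+10=64
a_7=1:  p_7=1·1069+451=1520,  q_7=1·64+27=91
(x₁, y₁) = (1520, 91);  1520² − 279·91² = 1 ✓

1520 91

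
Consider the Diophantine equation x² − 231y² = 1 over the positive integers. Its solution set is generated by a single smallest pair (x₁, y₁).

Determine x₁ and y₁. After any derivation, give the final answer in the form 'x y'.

√231 → a₀=15, period (5,30); ℓ=2 even so k=1
a_0=15:  p_0=15·1+0=15,  q_0=15·0+1=1
a_1=5:  p_1=5·15+1=76,  q_1=5·1+0=5
→ (76, 5).  Check: 76²=5776, 231·5²=5775, difference 1.

76 5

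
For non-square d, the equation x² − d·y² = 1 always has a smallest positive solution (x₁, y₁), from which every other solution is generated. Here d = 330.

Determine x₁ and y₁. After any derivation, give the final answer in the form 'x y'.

109 6

d=330: √d = [18; 6,36] (ℓ=2, even), read p_1/q_1
a_0=18:  p_0=18·1+0=18,  q_0=18·0+1=1
a_1=6:  p_1=6·18+1=109,  q_1=6·1+0=6
(x₁, y₁) = (109, 6);  109² − 330·6² = 1 ✓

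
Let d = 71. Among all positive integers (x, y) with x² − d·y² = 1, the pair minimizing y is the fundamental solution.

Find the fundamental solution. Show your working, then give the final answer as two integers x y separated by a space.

3480 413

d=71: √d = [8; 2,2,1,7,1,2,2,16] (ℓ=8, even), read p_7/q_7
i=0: a=8 ⇒ p=8, q=1
i=1: a=2 ⇒ p=17, q=2
…
i=3: a=1 ⇒ p=59, q=7
…
i=6: a=2 ⇒ p=1483, q=176
i=7: a=2 ⇒ p=3480, q=413
fundamental: x₁=3480, y₁=413  (since 12110400 − 71·170569 = 1)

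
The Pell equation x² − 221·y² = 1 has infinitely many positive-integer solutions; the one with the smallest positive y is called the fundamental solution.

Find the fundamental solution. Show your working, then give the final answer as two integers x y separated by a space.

1665 112

√221 → a₀=14, period (1,6,2,6,1,28); ℓ=6 even so k=5
i=0: a=14 ⇒ p=14, q=1
i=1: a=1 ⇒ p=15, q=1
i=2: a=6 ⇒ p=104, q=7
i=3: a=2 ⇒ p=223, q=15
i=4: a=6 ⇒ p=1442, q=97
i=5: a=1 ⇒ p=1665, q=112
→ (1665, 112).  Check: 1665²=2772225, 221·112²=2772224, difference 1.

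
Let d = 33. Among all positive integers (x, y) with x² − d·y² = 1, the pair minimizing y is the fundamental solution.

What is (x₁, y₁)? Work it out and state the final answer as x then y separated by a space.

d=33: √d = [5; 1,2,1,10] (ℓ=4, even), read p_3/q_3
step 0: (5, 1)  from 5·(1,0) + (0,1)
step 1: (6, 1)  from 1·(5,1) + (1,0)
step 2: (17, 3)  from 2·(6,1) + (5,1)
step 3: (23, 4)  from 1·(17,3) + (6,1)
→ (23, 4).  Check: 23²=529, 33·4²=528, difference 1.

23 4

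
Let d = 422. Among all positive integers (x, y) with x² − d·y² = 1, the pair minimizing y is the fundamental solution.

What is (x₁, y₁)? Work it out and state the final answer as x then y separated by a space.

7022501 341850

d=422: √d = [20; 1,1,5,2,1,…,1,1,40] (ℓ=14, even), read p_13/q_13
k=0  a_k=20  p_k/q_k = 20/1
…
k=2  a_k=1  p_k/q_k = 41/2
k=3  a_k=5  p_k/q_k = 226/11
k=4  a_k=2  p_k/q_k = 493/24
k=5  a_k=1  p_k/q_k = 719/35
k=6  a_k=3  p_k/q_k = 2650/129
k=7  a_k=20  p_k/q_k = 53719/2615
k=8  a_k=3  p_k/q_k = 163807/7974
k=9  a_k=1  p_k/q_k = 217526/10589
k=10  a_k=2  p_k/q_k = 598859/29152
k=11  a_k=5  p_k/q_k = 3211821/156349
k=12  a_k=1  p_k/q_k = 3810680/185501
k=13  a_k=1  p_k/q_k = 7022501/341850
fundamental: x₁=7022501, y₁=341850  (since 49315520295001 − 422·116861422500 = 1)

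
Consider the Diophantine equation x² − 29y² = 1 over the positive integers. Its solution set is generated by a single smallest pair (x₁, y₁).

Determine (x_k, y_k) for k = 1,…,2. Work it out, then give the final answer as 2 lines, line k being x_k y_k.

d=29: √d = [5; 2,1,1,2,10] (ℓ=5, odd), read p_9/q_9
step 0: (5, 1)  from 5·(1,0) + (0,1)
…
step 3: (27, 5)  from 1·(16,3) + (11,2)
step 4: (70, 13)  from 2·(27,5) + (16,3)
step 5: (727, 135)  from 10·(70,13) + (27,5)
step 6: (1524, 283)  from 2·(727,135) + (70,13)
…
step 8: (3775, 701)  from 1·(2251,418) + (1524,283)
step 9: (9801, 1820)  from 2·(3775,701) + (2251,418)
fundamental: x₁=9801, y₁=1820  (since 96059601 − 29·3312400 = 1)
n=2: (9801,1820)∘(9801,1820) = (9801·9801+29·1820·1820, 9801·1820+1820·9801) = (192119201,35675640)

9801 1820
192119201 35675640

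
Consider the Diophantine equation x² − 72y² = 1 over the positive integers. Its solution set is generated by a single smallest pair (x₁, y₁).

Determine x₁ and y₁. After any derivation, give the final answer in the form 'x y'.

17 2

√72 = [8; 2,16, …], period ℓ=2 (even) → k=1
step 0: (8, 1)  from 8·(1,0) + (0,1)
step 1: (17, 2)  from 2·(8,1) + (1,0)
fundamental: x₁=17, y₁=2  (since 289 − 72·4 = 1)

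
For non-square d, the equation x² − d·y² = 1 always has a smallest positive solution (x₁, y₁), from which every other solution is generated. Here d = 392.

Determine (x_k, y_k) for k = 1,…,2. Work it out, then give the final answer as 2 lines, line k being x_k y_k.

99 5
19601 990

[19; 1,3,1,38] for √392; ℓ=4 ⇒ convergent index 3
step 0: (19, 1)  from 19·(1,0) + (0,1)
…
step 2: (79, 4)  from 3·(20,1) + (19,1)
step 3: (99, 5)  from 1·(79,4) + (20,1)
→ (99, 5).  Check: 99²=9801, 392·5²=9800, difference 1.
k=2:  x_2 = 99·99+392·5·5 = 19601,  y_2 = 99·5+5·99 = 990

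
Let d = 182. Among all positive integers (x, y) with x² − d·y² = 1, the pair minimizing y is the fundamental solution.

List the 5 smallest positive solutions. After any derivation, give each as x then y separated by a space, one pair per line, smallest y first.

27 2
1457 108
78651 5830
4245697 314712
229188987 16988618

[13; 2,26] for √182; ℓ=2 ⇒ convergent index 1
k=0  a_k=13  p_k/q_k = 13/1
k=1  a_k=2  p_k/q_k = 27/2
(x₁, y₁) = (27, 2);  27² − 182·2² = 1 ✓
(27+2√182)^2 = 1457 + 108√182
(27+2√182)^3 = 78651 + 5830√182
(27+2√182)^4 = 4245697 + 314712√182
(27+2√182)^5 = 229188987 + 16988618√182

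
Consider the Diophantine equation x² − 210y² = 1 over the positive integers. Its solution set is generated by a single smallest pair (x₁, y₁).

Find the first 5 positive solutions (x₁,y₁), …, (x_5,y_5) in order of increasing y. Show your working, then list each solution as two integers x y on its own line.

29 2
1681 116
97469 6726
5651521 389992
327690749 22612810

d=210: √d = [14; 2,28] (ℓ=2, even), read p_1/q_1
i=0: a=14 ⇒ p=14, q=1
i=1: a=2 ⇒ p=29, q=2
→ (29, 2).  Check: 29²=841, 210·2²=840, difference 1.
(29+2√210)^2 = 1681 + 116√210
(29+2√210)^3 = 97469 + 6726√210
(29+2√210)^4 = 5651521 + 389992√210
(29+2√210)^5 = 327690749 + 22612810√210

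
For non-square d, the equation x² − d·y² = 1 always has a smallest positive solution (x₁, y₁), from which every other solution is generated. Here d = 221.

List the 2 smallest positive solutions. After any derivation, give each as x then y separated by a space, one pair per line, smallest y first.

1665 112
5544449 372960

[14; 1,6,2,6,1,28] for √221; ℓ=6 ⇒ convergent index 5
step 0: (14, 1)  from 14·(1,0) + (0,1)
step 1: (15, 1)  from 1·(14,1) + (1,0)
…
step 3: (223, 15)  from 2·(104,7) + (15,1)
step 4: (1442, 97)  from 6·(223,15) + (104,7)
step 5: (1665, 112)  from 1·(1442,97) + (223,15)
→ (1665, 112).  Check: 1665²=2772225, 221·112²=2772224, difference 1.
n=2: (1665,112)∘(1665,112) = (1665·1665+221·112·112, 1665·112+112·1665) = (5544449,372960)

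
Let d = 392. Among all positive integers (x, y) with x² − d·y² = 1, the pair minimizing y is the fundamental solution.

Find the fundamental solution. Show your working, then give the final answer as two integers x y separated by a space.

99 5

[19; 1,3,1,38] for √392; ℓ=4 ⇒ convergent index 3
k=0  a_k=19  p_k/q_k = 19/1
…
k=2  a_k=3  p_k/q_k = 79/4
k=3  a_k=1  p_k/q_k = 99/5
(x₁, y₁) = (99, 5);  99² − 392·5² = 1 ✓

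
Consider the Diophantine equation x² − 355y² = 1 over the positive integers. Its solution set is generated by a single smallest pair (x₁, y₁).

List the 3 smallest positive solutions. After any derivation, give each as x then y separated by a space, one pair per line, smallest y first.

d=355: √d = [18; 1,5,3,3,1,6,1,3,3,5,1,36] (ℓ=12, even), read p_11/q_11
step 0: (18, 1)  from 18·(1,0) + (0,1)
…
step 3: (358, 19)  from 3·(113,6) + (19,1)
step 4: (1187, 63)  from 3·(358,19) + (113,6)
…
step 7: (12002, 637)  from 1·(10457,555) + (1545,82)
…
step 9: (151391, 8035)  from 3·(46463,2466) + (12002,637)
step 10: (803418, 42641)  from 5·(151391,8035) + (46463,2466)
step 11: (954809, 50676)  from 1·(803418,42641) + (151391,8035)
fundamental: x₁=954809, y₁=50676  (since 911660226481 − 355·2568056976 = 1)
(x_2, y_2) = (954809·954809 + 355·50676·50676, 954809·50676 + 50676·954809) = (1823320452961, 96771801768)
(x_3, y_3) = (954809·1823320452961 + 355·50676·96771801768, 954809·96771801768 + 50676·1823320452961) = (3481845556741524089, 184797174548553948)

954809 50676
1823320452961 96771801768
3481845556741524089 184797174548553948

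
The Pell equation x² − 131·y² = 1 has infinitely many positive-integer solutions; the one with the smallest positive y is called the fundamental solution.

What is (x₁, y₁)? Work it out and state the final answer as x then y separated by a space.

[11; 2,4,11,4,2,22] for √131; ℓ=6 ⇒ convergent index 5
a_0=11:  p_0=11·1+0=11,  q_0=11·0+1=1
…
a_2=4:  p_2=4·23+11=103,  q_2=4·2+1=9
…
a_4=4:  p_4=4·1156+103=4727,  q_4=4·101+9=413
a_5=2:  p_5=2·4727+1156=10610,  q_5=2·413+101=927
→ (10610, 927).  Check: 10610²=112572100, 131·927²=112572099, difference 1.

10610 927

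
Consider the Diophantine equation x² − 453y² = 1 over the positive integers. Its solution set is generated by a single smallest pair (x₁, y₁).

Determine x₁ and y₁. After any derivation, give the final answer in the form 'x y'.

1653751 77700

√453 = [21; 3,1,1,10,14,10,1,1,3,42, …], period ℓ=10 (even) → k=9
step 0: (21, 1)  from 21·(1,0) + (0,1)
…
step 3: (149, 7)  from 1·(85,4) + (64,3)
…
step 5: (22199, 1043)  from 14·(1575,74) + (149,7)
step 6: (223565, 10504)  from 10·(22199,1043) + (1575,74)
step 7: (245764, 11547)  from 1·(223565,10504) + (22199,1043)
step 8: (469329, 22051)  from 1·(245764,11547) + (223565,10504)
step 9: (1653751, 77700)  from 3·(469329,22051) + (245764,11547)
(x₁, y₁) = (1653751, 77700);  1653751² − 453·77700² = 1 ✓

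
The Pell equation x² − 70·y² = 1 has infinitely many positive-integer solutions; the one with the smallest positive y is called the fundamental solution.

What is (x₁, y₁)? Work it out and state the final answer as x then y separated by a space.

[8; 2,1,2,1,2,16] for √70; ℓ=6 ⇒ convergent index 5
k=0  a_k=8  p_k/q_k = 8/1
k=1  a_k=2  p_k/q_k = 17/2
…
k=4  a_k=1  p_k/q_k = 92/11
k=5  a_k=2  p_k/q_k = 251/30
fundamental: x₁=251, y₁=30  (since 63001 − 70·900 = 1)

251 30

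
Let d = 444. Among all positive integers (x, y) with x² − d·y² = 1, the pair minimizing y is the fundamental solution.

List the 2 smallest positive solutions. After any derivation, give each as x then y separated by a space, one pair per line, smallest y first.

295 14
174049 8260

d=444: √d = [21; 14,42] (ℓ=2, even), read p_1/q_1
k=0  a_k=21  p_k/q_k = 21/1
k=1  a_k=14  p_k/q_k = 295/14
→ (295, 14).  Check: 295²=87025, 444·14²=87024, difference 1.
n=2: (295,14)∘(295,14) = (295·295+444·14·14, 295·14+14·295) = (174049,8260)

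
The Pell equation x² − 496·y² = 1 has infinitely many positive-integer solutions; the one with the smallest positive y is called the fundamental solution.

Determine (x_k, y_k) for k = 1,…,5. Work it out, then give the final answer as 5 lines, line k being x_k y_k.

4620799 207480
42703566796801 1917446753040
394649197502177907199 17720272078000750440
3647189234337689639247667201 163763630995505661818050080
33705856733676329245494460531519999 1513437644680785412974289982477400

d=496: √d = [22; 3,1,2,4,1,…,1,3,44] (ℓ=16, even), read p_15/q_15
i=0: a=22 ⇒ p=22, q=1
…
i=2: a=1 ⇒ p=89, q=4
…
i=4: a=4 ⇒ p=1069, q=48
i=5: a=1 ⇒ p=1314, q=59
…
i=9: a=2 ⇒ p=35166, q=1579
i=10: a=1 ⇒ p=49709, q=2232
…
i=14: a=1 ⇒ p=1252502, q=56239
i=15: a=3 ⇒ p=4620799, q=207480
fundamental: x₁=4620799, y₁=207480  (since 21351783398401 − 496·43047950400 = 1)
(x_2, y_2) = (4620799·4620799 + 496·207480·207480, 4620799·207480 + 207480·4620799) = (42703566796801, 1917446753040)
(x_3, y_3) = (4620799·42703566796801 + 496·207480·1917446753040, 4620799·1917446753040 + 207480·42703566796801) = (394649197502177907199, 17720272078000750440)
(x_4, y_4) = (4620799·394649197502177907199 + 496·207480·17720272078000750440, 4620799·17720272078000750440 + 207480·394649197502177907199) = (3647189234337689639247667201, 163763630995505661818050080)
(x_5, y_5) = (4620799·3647189234337689639247667201 + 496·207480·163763630995505661818050080, 4620799·163763630995505661818050080 + 207480·3647189234337689639247667201) = (33705856733676329245494460531519999, 1513437644680785412974289982477400)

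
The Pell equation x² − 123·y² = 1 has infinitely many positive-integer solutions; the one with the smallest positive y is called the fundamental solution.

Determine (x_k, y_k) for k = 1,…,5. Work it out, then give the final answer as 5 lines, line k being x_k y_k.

[11; 11,22] for √123; ℓ=2 ⇒ convergent index 1
step 0: (11, 1)  from 11·(1,0) + (0,1)
step 1: (122, 11)  from 11·(11,1) + (1,0)
fundamental: x₁=122, y₁=11  (since 14884 − 123·121 = 1)
(122+11√123)^2 = 29767 + 2684√123
(122+11√123)^3 = 7263026 + 654885√123
(122+11√123)^4 = 1772148577 + 159789256√123
(122+11√123)^5 = 432396989762 + 38987923579√123

122 11
29767 2684
7263026 654885
1772148577 159789256
432396989762 38987923579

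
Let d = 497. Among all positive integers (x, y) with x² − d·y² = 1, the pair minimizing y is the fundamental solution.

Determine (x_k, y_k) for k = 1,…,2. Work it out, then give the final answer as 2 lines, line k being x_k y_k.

d=497: √d = [22; 3,2,2,5,6,5,2,2,3,44] (ℓ=10, even), read p_9/q_9
a_0=22:  p_0=22·1+0=22,  q_0=22·0+1=1
…
a_5=6:  p_5=6·2051+379=12685,  q_5=6·92+17=569
…
a_7=2:  p_7=2·65476+12685=143637,  q_7=2·2937+569=6443
a_8=2:  p_8=2·143637+65476=352750,  q_8=2·6443+2937=15823
a_9=3:  p_9=3·352750+143637=1201887,  q_9=3·15823+6443=53912
→ (1201887, 53912).  Check: 1201887²=1444532360769, 497·53912²=1444532360768, difference 1.
k=2:  x_2 = 1201887·1201887+497·53912·53912 = 2889064721537,  y_2 = 1201887·53912+53912·1201887 = 129592263888

1201887 53912
2889064721537 129592263888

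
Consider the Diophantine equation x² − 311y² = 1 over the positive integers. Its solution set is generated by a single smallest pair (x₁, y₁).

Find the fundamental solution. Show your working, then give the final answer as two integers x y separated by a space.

16883880 957397

[17; 1,1,1,2,1,…,1,1,34] for √311; ℓ=16 ⇒ convergent index 15
a_0=17:  p_0=17·1+0=17,  q_0=17·0+1=1
…
a_3=1:  p_3=1·35+18=53,  q_3=1·2+1=3
a_4=2:  p_4=2·53+35=141,  q_4=2·3+2=8
…
a_6=6:  p_6=6·194+141=1305,  q_6=6·11+8=74
…
a_8=17:  p_8=17·4109+1305=71158,  q_8=17·233+74=4035
a_9=3:  p_9=3·71158+4109=217583,  q_9=3·4035+233=12338
a_10=6:  p_10=6·217583+71158=1376656,  q_10=6·12338+4035=78063
…
a_13=1:  p_13=1·4565134+1594239=6159373,  q_13=1·258865+90401=349266
a_14=1:  p_14=1·6159373+4565134=10724507,  q_14=1·349266+258865=608131
a_15=1:  p_15=1·10724507+6159373=16883880,  q_15=1·608131+349266=957397
(x₁, y₁) = (16883880, 957397);  16883880² − 311·957397² = 1 ✓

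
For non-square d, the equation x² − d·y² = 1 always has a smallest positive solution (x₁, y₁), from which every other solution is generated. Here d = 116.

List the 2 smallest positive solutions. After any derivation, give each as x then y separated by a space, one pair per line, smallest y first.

√116 = [10; 1,3,2,1,4,1,2,3,1,20, …], period ℓ=10 (even) → k=9
step 0: (10, 1)  from 10·(1,0) + (0,1)
…
step 2: (43, 4)  from 3·(11,1) + (10,1)
…
step 8: (7550, 701)  from 3·(2251,209) + (797,74)
step 9: (9801, 910)  from 1·(7550,701) + (2251,209)
fundamental: x₁=9801, y₁=910  (since 96059601 − 116·828100 = 1)
(9801+910√116)^2 = 192119201 + 17837820√116

9801 910
192119201 17837820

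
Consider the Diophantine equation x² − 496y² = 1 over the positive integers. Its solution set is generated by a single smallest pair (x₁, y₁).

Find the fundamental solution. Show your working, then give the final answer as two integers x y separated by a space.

4620799 207480

d=496: √d = [22; 3,1,2,4,1,…,1,3,44] (ℓ=16, even), read p_15/q_15
step 0: (22, 1)  from 22·(1,0) + (0,1)
…
step 6: (2383, 107)  from 1·(1314,59) + (1069,48)
…
step 14: (1252502, 56239)  from 1·(863293,38763) + (389209,17476)
step 15: (4620799, 207480)  from 3·(1252502,56239) + (863293,38763)
fundamental: x₁=4620799, y₁=207480  (since 21351783398401 − 496·43047950400 = 1)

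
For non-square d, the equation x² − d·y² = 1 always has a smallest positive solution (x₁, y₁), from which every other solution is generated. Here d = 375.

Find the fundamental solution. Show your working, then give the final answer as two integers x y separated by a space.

15124 781

√375 = [19; 2,1,2,1,5,1,2,1,2,38, …], period ℓ=10 (even) → k=9
a_0=19:  p_0=19·1+0=19,  q_0=19·0+1=1
…
a_2=1:  p_2=1·39+19=58,  q_2=1·2+1=3
a_3=2:  p_3=2·58+39=155,  q_3=2·3+2=8
…
a_5=5:  p_5=5·213+155=1220,  q_5=5·11+8=63
…
a_7=2:  p_7=2·1433+1220=4086,  q_7=2·74+63=211
a_8=1:  p_8=1·4086+1433=5519,  q_8=1·211+74=285
a_9=2:  p_9=2·5519+4086=15124,  q_9=2·285+211=781
→ (15124, 781).  Check: 15124²=228735376, 375·781²=228735375, difference 1.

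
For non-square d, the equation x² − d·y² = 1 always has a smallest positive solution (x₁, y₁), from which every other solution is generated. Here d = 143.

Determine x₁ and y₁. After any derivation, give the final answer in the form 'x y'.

12 1

√143 = [11; 1,22, …], period ℓ=2 (even) → k=1
step 0: (11, 1)  from 11·(1,0) + (0,1)
step 1: (12, 1)  from 1·(11,1) + (1,0)
→ (12, 1).  Check: 12²=144, 143·1²=143, difference 1.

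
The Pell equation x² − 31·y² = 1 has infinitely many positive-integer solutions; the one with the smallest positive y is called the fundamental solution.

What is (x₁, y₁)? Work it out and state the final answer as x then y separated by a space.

√31 → a₀=5, period (1,1,3,5,3,1,1,10); ℓ=8 even so k=7
i=0: a=5 ⇒ p=5, q=1
i=1: a=1 ⇒ p=6, q=1
i=2: a=1 ⇒ p=11, q=2
i=3: a=3 ⇒ p=39, q=7
…
i=5: a=3 ⇒ p=657, q=118
i=6: a=1 ⇒ p=863, q=155
i=7: a=1 ⇒ p=1520, q=273
fundamental: x₁=1520, y₁=273  (since 2310400 − 31·74529 = 1)

1520 273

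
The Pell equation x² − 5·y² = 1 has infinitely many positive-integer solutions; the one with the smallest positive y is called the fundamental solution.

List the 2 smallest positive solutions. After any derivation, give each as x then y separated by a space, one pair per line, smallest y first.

√5 → a₀=2, period (4); ℓ=1 odd so k=1
k=0  a_k=2  p_k/q_k = 2/1
k=1  a_k=4  p_k/q_k = 9/4
(x₁, y₁) = (9, 4);  9² − 5·4² = 1 ✓
(9+4√5)^2 = 161 + 72√5

9 4
161 72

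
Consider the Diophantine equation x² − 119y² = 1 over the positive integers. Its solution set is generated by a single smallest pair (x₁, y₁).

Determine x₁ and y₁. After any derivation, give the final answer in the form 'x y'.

[10; 1,9,1,20] for √119; ℓ=4 ⇒ convergent index 3
k=0  a_k=10  p_k/q_k = 10/1
…
k=2  a_k=9  p_k/q_k = 109/10
k=3  a_k=1  p_k/q_k = 120/11
(x₁, y₁) = (120, 11);  120² − 119·11² = 1 ✓

120 11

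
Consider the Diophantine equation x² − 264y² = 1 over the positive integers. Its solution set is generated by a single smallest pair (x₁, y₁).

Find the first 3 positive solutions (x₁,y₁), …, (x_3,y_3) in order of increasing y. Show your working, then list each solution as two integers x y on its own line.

65 4
8449 520
1098305 67596

√264 = [16; 4,32, …], period ℓ=2 (even) → k=1
i=0: a=16 ⇒ p=16, q=1
i=1: a=4 ⇒ p=65, q=4
fundamental: x₁=65, y₁=4  (since 4225 − 264·16 = 1)
k=2:  x_2 = 65·65+264·4·4 = 8449,  y_2 = 65·4+4·65 = 520
k=3:  x_3 = 65·8449+264·4·520 = 1098305,  y_3 = 65·520+4·8449 = 67596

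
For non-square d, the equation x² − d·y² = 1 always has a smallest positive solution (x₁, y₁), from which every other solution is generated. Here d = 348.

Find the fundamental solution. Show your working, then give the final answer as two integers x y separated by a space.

1567 84

d=348: √d = [18; 1,1,1,8,1,1,1,36] (ℓ=8, even), read p_7/q_7
step 0: (18, 1)  from 18·(1,0) + (0,1)
step 1: (19, 1)  from 1·(18,1) + (1,0)
…
step 4: (485, 26)  from 8·(56,3) + (37,2)
step 5: (541, 29)  from 1·(485,26) + (56,3)
step 6: (1026, 55)  from 1·(541,29) + (485,26)
step 7: (1567, 84)  from 1·(1026,55) + (541,29)
→ (1567, 84).  Check: 1567²=2455489, 348·84²=2455488, difference 1.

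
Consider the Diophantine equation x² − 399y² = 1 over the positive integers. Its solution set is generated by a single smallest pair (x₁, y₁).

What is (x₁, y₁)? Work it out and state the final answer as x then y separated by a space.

[19; 1,38] for √399; ℓ=2 ⇒ convergent index 1
a_0=19:  p_0=19·1+0=19,  q_0=19·0+1=1
a_1=1:  p_1=1·19+1=20,  q_1=1·1+0=1
(x₁, y₁) = (20, 1);  20² − 399·1² = 1 ✓

20 1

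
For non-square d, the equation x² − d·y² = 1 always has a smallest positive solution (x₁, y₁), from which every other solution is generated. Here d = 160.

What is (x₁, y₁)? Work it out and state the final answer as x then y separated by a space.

721 57

[12; 1,1,1,5,1,1,1,24] for √160; ℓ=8 ⇒ convergent index 7
i=0: a=12 ⇒ p=12, q=1
…
i=4: a=5 ⇒ p=215, q=17
i=5: a=1 ⇒ p=253, q=20
i=6: a=1 ⇒ p=468, q=37
i=7: a=1 ⇒ p=721, q=57
(x₁, y₁) = (721, 57);  721² − 160·57² = 1 ✓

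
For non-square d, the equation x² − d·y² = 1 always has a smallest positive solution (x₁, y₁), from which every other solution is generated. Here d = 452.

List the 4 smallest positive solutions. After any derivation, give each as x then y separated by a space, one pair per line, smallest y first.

[21; 3,1,5,3,10,3,5,1,3,42] for √452; ℓ=10 ⇒ convergent index 9
a_0=21:  p_0=21·1+0=21,  q_0=21·0+1=1
…
a_4=3:  p_4=3·489+85=1552,  q_4=3·23+4=73
…
a_6=3:  p_6=3·16009+1552=49579,  q_6=3·753+73=2332
a_7=5:  p_7=5·49579+16009=263904,  q_7=5·2332+753=12413
a_8=1:  p_8=1·263904+49579=313483,  q_8=1·12413+2332=14745
a_9=3:  p_9=3·313483+263904=1204353,  q_9=3·14745+12413=56648
→ (1204353, 56648).  Check: 1204353²=1450466148609, 452·56648²=1450466148608, difference 1.
n=2: (1204353,56648)∘(1204353,56648) = (1204353·1204353+452·56648·56648, 1204353·56648+56648·1204353) = (2900932297217,136448377488)
n=3: (2900932297217,136448377488)∘(1204353,56648) = (1204353·2900932297217+452·56648·136448377488, 1204353·136448377488+56648·2900932297217) = (6987493029899166849,328664025545553880)
n=4: (6987493029899166849,328664025545553880)∘(1204353,56648) = (1204353·6987493029899166849+452·56648·328664025545553880, 1204353·328664025545553880+56648·6987493029899166849) = (16830816386073401651890177,791655010315592455701792)

1204353 56648
2900932297217 136448377488
6987493029899166849 328664025545553880
16830816386073401651890177 791655010315592455701792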